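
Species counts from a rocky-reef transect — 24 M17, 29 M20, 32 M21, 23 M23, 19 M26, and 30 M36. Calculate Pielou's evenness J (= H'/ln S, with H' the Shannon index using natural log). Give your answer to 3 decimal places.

0.991

Total N = 24+29+32+23+19+30 = 157, so the proportions are 0.15287, 0.18471, 0.20382, 0.1465, 0.12102, 0.19108 (working shown to 5 dp, full precision carried).
H' = −Σ pᵢ ln pᵢ = −((-0.28711) + (-0.31197) + (-0.32418) + (-0.28138) + (-0.25557) + (-0.31625)) = 1.77647.
With S = 6 species, ln S = 1.79176, so J = 1.77647/1.79176 = 0.99147, i.e. 0.991 to 3 decimal places.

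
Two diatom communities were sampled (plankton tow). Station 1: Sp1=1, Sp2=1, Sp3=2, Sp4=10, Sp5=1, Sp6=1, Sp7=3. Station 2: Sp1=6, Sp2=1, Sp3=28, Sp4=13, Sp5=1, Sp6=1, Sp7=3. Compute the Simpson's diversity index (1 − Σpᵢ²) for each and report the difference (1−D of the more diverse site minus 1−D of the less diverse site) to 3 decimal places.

Station 1: N=19, proportions 0.05263, 0.05263, 0.10526, 0.52632, 0.05263, 0.05263, 0.15789, giving 1−D = 0.67590 (working shown to 5 dp, full precision carried).
Station 2: N=53, proportions 0.11321, 0.01887, 0.5283, 0.24528, 0.01887, 0.01887, 0.0566, giving 1−D = 0.64365.
Difference = |0.67590 − 0.64365| = 0.03225, i.e. 0.032 to 3 decimal places.

0.032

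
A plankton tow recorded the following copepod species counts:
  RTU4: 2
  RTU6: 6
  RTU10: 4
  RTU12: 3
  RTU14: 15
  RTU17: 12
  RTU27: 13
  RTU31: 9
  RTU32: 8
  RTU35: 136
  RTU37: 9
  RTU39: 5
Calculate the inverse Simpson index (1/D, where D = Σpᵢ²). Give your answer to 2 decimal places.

2.55

Total N = 2+6+4+3+15+12+13+9+8+136+9+5 = 222, so the proportions are 0.00901, 0.02703, 0.01802, 0.01351, 0.06757, 0.05405, 0.05856, 0.04054, 0.03604, 0.61261, 0.04054, 0.02252 (working shown to 5 dp, full precision carried).
D = 0.00901² + 0.02703² + 0.01802² + 0.01351² + 0.06757² + 0.05405² + 0.05856² + 0.04054² + 0.03604² + 0.61261² + 0.04054² + 0.02252² = 0.00008 + 0.00073 + 0.00032 + 0.00018 + 0.00457 + 0.00292 + 0.00343 + 0.00164 + 0.00130 + 0.37529 + 0.00164 + 0.00051 = 0.39262.
So 1/D = 2.5470, i.e. 2.55 to 2 decimal places.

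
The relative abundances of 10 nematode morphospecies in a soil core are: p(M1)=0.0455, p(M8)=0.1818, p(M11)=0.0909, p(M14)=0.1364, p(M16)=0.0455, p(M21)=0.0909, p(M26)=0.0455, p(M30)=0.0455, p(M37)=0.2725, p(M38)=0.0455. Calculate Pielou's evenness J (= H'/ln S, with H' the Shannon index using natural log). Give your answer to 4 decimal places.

0.9011

H' = −Σ pᵢ ln pᵢ = −((-0.140597) + (-0.309941) + (-0.217978) + (-0.271731) + (-0.140597) + (-0.217978) + (-0.140597) + (-0.140597) + (-0.354282) + (-0.140597)) = 2.074895 (working shown to 6 dp, full precision carried).
With S = 10 species, ln S = 2.302585, so J = 2.074895/2.302585 = 0.901115, i.e. 0.9011 to 4 decimal places.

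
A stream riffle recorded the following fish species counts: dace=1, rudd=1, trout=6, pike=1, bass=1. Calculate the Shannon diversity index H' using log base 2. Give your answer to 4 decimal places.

Total N = 1+1+6+1+1 = 10, so the proportions are 0.1, 0.1, 0.6, 0.1, 0.1 (working shown to 6 dp, full precision carried).
Each pᵢ log₂ pᵢ term: 0.1×(-3.321928)=-0.332193, 0.1×(-3.321928)=-0.332193, 0.6×(-0.736966)=-0.442179, 0.1×(-3.321928)=-0.332193, 0.1×(-3.321928)=-0.332193.
Sum = -1.770951, so H' = 1.7710.

1.7710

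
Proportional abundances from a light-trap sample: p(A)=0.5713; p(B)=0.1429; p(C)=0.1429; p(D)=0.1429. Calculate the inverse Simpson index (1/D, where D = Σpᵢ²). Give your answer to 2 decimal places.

2.58

D = 0.5713² + 0.1429² + 0.1429² + 0.1429² = 0.32638 + 0.02042 + 0.02042 + 0.02042 = 0.38764 (working shown to 5 dp, full precision carried).
So 1/D = 2.5797, i.e. 2.58 to 2 decimal places.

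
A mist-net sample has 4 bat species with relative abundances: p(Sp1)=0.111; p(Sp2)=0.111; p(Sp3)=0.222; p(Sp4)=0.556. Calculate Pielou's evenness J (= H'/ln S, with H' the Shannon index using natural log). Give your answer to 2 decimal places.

0.83

H' = −Σ pᵢ ln pᵢ = −((-0.2440) + (-0.2440) + (-0.3341) + (-0.3264)) = 1.1485 (working shown to 4 dp, full precision carried).
With S = 4 species, ln S = 1.3863, so J = 1.1485/1.3863 = 0.8285, i.e. 0.83 to 2 decimal places.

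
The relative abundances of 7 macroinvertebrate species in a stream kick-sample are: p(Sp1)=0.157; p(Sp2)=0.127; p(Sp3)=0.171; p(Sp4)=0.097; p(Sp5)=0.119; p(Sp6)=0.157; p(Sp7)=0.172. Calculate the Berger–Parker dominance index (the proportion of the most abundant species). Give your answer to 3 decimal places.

The largest proportion is 0.172, i.e. d = 0.172 to 3 decimal places.

0.172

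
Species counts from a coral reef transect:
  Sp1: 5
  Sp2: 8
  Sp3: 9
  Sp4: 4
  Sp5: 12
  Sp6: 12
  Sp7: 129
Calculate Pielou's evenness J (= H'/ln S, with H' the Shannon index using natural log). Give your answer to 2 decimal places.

Total N = 5+8+9+4+12+12+129 = 179, so the proportions are 0.0279, 0.0447, 0.0503, 0.0223, 0.067, 0.067, 0.7207 (working shown to 4 dp, full precision carried).
H' = −Σ pᵢ ln pᵢ = −((-0.0999) + (-0.1389) + (-0.1503) + (-0.0849) + (-0.1812) + (-0.1812) + (-0.2361)) = 1.0725.
With S = 7 species, ln S = 1.9459, so J = 1.0725/1.9459 = 0.5512, i.e. 0.55 to 2 decimal places.

0.55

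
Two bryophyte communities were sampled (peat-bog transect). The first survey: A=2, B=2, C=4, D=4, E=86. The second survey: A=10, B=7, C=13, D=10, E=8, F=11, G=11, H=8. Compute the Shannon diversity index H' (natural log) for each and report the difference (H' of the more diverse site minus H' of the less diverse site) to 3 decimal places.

The first survey: N=98, proportions 0.020408, 0.020408, 0.040816, 0.040816, 0.877551, giving H' = 0.534592 (working shown to 6 dp, full precision carried).
The second survey: N=78, proportions 0.128205, 0.089744, 0.166667, 0.128205, 0.102564, 0.141026, 0.141026, 0.102564, giving H' = 2.061296.
Difference = |0.534592 − 2.061296| = 1.526704, i.e. 1.527 to 3 decimal places.

1.527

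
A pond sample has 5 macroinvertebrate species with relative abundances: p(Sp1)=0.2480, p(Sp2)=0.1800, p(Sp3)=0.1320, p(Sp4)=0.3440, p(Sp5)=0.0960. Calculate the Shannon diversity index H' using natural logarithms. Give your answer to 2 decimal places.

1.51

Each pᵢ ln pᵢ term (working shown to 4 dp, full precision carried): 0.248×(-1.3943)=-0.3458, 0.18×(-1.7148)=-0.3087, 0.132×(-2.0250)=-0.2673, 0.344×(-1.0671)=-0.3671, 0.096×(-2.3434)=-0.2250.
Sum = -1.5138, so H' = 1.51.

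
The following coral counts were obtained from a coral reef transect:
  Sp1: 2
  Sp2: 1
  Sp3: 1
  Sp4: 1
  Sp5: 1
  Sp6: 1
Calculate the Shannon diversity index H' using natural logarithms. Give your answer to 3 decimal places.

1.748

Total N = 2+1+1+1+1+1 = 7, so the proportions are 0.28571, 0.14286, 0.14286, 0.14286, 0.14286, 0.14286 (working shown to 5 dp, full precision carried).
Each pᵢ ln pᵢ term: 0.28571×(-1.25276)=-0.35793, 0.14286×(-1.94591)=-0.27799, 0.14286×(-1.94591)=-0.27799, 0.14286×(-1.94591)=-0.27799, 0.14286×(-1.94591)=-0.27799, 0.14286×(-1.94591)=-0.27799.
Sum = -1.74787, so H' = 1.748.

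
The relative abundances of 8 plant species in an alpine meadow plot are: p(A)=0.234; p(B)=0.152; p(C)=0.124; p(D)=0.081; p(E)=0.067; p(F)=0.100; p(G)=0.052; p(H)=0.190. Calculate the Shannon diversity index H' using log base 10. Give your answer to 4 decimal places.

0.8552

Each pᵢ log₁₀ pᵢ term (working shown to 7 dp, full precision carried): 0.234×(-0.6307841)=-0.1476035, 0.152×(-0.8181564)=-0.1243598, 0.124×(-0.9065783)=-0.1124157, 0.081×(-1.0915150)=-0.0884127, 0.067×(-1.1739252)=-0.0786530, 0.1×(-1.0000000)=-0.1000000, 0.052×(-1.2839967)=-0.0667678, 0.19×(-0.7212464)=-0.1370368.
Sum = -0.8552493, so H' = 0.8552.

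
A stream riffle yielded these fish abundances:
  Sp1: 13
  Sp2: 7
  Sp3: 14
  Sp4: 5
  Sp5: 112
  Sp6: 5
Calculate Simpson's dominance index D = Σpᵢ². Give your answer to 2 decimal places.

Total N = 13+7+14+5+112+5 = 156, so the proportions are 0.0833, 0.0449, 0.0897, 0.0321, 0.7179, 0.0321 (working shown to 4 dp, full precision carried).
D = 0.0833² + 0.0449² + 0.0897² + 0.0321² + 0.7179² + 0.0321² = 0.0069 + 0.0020 + 0.0081 + 0.0010 + 0.5155 + 0.0010 = 0.5345.
To 2 decimal places, D = 0.53.

0.53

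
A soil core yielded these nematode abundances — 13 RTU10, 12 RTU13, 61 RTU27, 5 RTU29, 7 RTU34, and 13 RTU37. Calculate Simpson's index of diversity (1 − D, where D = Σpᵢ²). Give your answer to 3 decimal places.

0.653

Total N = 13+12+61+5+7+13 = 111, so the proportions are 0.11712, 0.10811, 0.54955, 0.04505, 0.06306, 0.11712 (working shown to 5 dp, full precision carried).
D = 0.11712² + 0.10811² + 0.54955² + 0.04505² + 0.06306² + 0.11712² = 0.01372 + 0.01169 + 0.30200 + 0.00203 + 0.00398 + 0.01372 = 0.34713.
So 1 − D = 0.65287, i.e. 0.653 to 3 decimal places.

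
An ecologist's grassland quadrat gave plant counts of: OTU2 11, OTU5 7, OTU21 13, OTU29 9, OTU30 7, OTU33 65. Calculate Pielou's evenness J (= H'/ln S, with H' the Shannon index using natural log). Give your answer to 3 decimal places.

0.749

Total N = 11+7+13+9+7+65 = 112, so the proportions are 0.09821, 0.0625, 0.11607, 0.08036, 0.0625, 0.58036 (working shown to 5 dp, full precision carried).
H' = −Σ pᵢ ln pᵢ = −((-0.22792) + (-0.17329) + (-0.24997) + (-0.20260) + (-0.17329) + (-0.31578)) = 1.34284.
With S = 6 species, ln S = 1.79176, so J = 1.34284/1.79176 = 0.74945, i.e. 0.749 to 3 decimal places.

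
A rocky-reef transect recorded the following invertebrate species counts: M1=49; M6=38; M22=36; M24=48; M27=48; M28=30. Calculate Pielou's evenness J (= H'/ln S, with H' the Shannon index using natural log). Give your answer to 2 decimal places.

0.99

Total N = 49+38+36+48+48+30 = 249, so the proportions are 0.1968, 0.1526, 0.1446, 0.1928, 0.1928, 0.1205 (working shown to 4 dp, full precision carried).
H' = −Σ pᵢ ln pᵢ = −((-0.3199) + (-0.2869) + (-0.2796) + (-0.3173) + (-0.3173) + (-0.2550)) = 1.7761.
With S = 6 species, ln S = 1.7918, so J = 1.7761/1.7918 = 0.9912, i.e. 0.99 to 2 decimal places.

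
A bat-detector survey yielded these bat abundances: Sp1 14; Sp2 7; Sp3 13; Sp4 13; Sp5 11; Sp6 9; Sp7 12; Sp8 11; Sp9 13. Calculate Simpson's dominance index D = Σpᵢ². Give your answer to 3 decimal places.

0.115

Total N = 14+7+13+13+11+9+12+11+13 = 103, so the proportions are 0.13592, 0.06796, 0.12621, 0.12621, 0.1068, 0.08738, 0.1165, 0.1068, 0.12621 (working shown to 5 dp, full precision carried).
D = 0.13592² + 0.06796² + 0.12621² + 0.12621² + 0.1068² + 0.08738² + 0.1165² + 0.1068² + 0.12621² = 0.01847 + 0.00462 + 0.01593 + 0.01593 + 0.01141 + 0.00764 + 0.01357 + 0.01141 + 0.01593 = 0.11490.
To 3 decimal places, D = 0.115.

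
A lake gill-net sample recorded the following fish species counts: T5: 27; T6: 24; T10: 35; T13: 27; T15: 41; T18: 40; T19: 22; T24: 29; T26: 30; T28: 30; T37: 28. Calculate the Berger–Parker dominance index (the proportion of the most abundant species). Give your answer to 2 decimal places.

Total N = 27+24+35+27+41+40+22+29+30+30+28 = 333, so the proportions are 0.0811, 0.0721, 0.1051, 0.0811, 0.1231, 0.1201, 0.0661, 0.0871, 0.0901, 0.0901, 0.0841 (working shown to 4 dp, full precision carried).
The largest proportion is 0.1231, i.e. d = 0.12 to 2 decimal places.

0.12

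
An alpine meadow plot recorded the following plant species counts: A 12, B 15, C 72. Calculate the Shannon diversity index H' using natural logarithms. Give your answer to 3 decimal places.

Total N = 12+15+72 = 99, so the proportions are 0.12121, 0.15152, 0.72727 (working shown to 5 dp, full precision carried).
Each pᵢ ln pᵢ term: 0.12121×(-2.11021)=-0.25578, 0.15152×(-1.88707)=-0.28592, 0.72727×(-0.31845)=-0.23160.
Sum = -0.77331, so H' = 0.773.

0.773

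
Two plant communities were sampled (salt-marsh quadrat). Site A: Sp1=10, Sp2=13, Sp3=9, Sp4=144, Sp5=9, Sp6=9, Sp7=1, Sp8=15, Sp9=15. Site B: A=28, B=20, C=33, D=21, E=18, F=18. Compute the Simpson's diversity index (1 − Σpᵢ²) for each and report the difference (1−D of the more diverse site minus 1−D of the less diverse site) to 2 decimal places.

0.25

Site A: N=225, proportions 0.0444, 0.0578, 0.04, 0.64, 0.04, 0.04, 0.0044, 0.0667, 0.0667, giving 1−D = 0.5714 (working shown to 4 dp, full precision carried).
Site B: N=138, proportions 0.2029, 0.1449, 0.2391, 0.1522, 0.1304, 0.1304, giving 1−D = 0.8235.
Difference = |0.5714 − 0.8235| = 0.2521, i.e. 0.25 to 2 decimal places.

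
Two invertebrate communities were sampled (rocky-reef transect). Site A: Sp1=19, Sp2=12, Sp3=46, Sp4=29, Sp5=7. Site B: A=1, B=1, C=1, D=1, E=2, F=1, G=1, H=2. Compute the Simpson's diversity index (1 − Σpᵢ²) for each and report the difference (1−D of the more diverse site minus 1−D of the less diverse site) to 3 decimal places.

0.135

Site A: N=113, proportions 0.16814, 0.10619, 0.40708, 0.25664, 0.06195, giving 1−D = 0.72504 (working shown to 5 dp, full precision carried).
Site B: N=10, proportions 0.1, 0.1, 0.1, 0.1, 0.2, 0.1, 0.1, 0.2, giving 1−D = 0.86000.
Difference = |0.72504 − 0.86000| = 0.13496, i.e. 0.135 to 3 decimal places.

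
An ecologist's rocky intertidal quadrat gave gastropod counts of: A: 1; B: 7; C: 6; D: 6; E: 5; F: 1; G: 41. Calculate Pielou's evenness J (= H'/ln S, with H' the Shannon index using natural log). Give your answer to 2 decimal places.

Total N = 1+7+6+6+5+1+41 = 67, so the proportions are 0.0149, 0.1045, 0.0896, 0.0896, 0.0746, 0.0149, 0.6119 (working shown to 4 dp, full precision carried).
H' = −Σ pᵢ ln pᵢ = −((-0.0628) + (-0.2360) + (-0.2161) + (-0.2161) + (-0.1937) + (-0.0628) + (-0.3005)) = 1.2879.
With S = 7 species, ln S = 1.9459, so J = 1.2879/1.9459 = 0.6618, i.e. 0.66 to 2 decimal places.

0.66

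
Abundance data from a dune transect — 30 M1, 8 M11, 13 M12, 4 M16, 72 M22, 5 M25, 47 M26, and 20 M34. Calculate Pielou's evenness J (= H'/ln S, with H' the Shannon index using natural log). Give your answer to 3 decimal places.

Total N = 30+8+13+4+72+5+47+20 = 199, so the proportions are 0.15075, 0.0402, 0.06533, 0.0201, 0.36181, 0.02513, 0.23618, 0.1005 (working shown to 5 dp, full precision carried).
H' = −Σ pᵢ ln pᵢ = −((-0.28524) + (-0.12920) + (-0.17823) + (-0.07853) + (-0.36783) + (-0.09256) + (-0.34085) + (-0.23091)) = 1.70336.
With S = 8 species, ln S = 2.07944, so J = 1.70336/2.07944 = 0.81914, i.e. 0.819 to 3 decimal places.

0.819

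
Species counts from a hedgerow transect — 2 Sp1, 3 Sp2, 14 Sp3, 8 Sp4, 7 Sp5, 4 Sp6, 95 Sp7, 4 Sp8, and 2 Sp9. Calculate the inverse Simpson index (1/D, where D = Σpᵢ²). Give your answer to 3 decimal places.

Total N = 2+3+14+8+7+4+95+4+2 = 139, so the proportions are 0.014388, 0.021583, 0.100719, 0.057554, 0.05036, 0.028777, 0.683453, 0.028777, 0.014388 (working shown to 6 dp, full precision carried).
D = 0.014388² + 0.021583² + 0.100719² + 0.057554² + 0.05036² + 0.028777² + 0.683453² + 0.028777² + 0.014388² = 0.000207 + 0.000466 + 0.010144 + 0.003312 + 0.002536 + 0.000828 + 0.467108 + 0.000828 + 0.000207 = 0.485637.
So 1/D = 2.05915, i.e. 2.059 to 3 decimal places.

2.059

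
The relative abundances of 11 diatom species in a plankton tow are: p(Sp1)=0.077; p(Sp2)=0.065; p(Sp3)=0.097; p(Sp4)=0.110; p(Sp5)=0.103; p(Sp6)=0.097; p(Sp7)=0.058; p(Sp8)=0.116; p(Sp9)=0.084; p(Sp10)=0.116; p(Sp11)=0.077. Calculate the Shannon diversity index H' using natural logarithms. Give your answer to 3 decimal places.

Each pᵢ ln pᵢ term (working shown to 5 dp, full precision carried): 0.077×(-2.56395)=-0.19742, 0.065×(-2.73337)=-0.17767, 0.097×(-2.33304)=-0.22631, 0.11×(-2.20727)=-0.24280, 0.103×(-2.27303)=-0.23412, 0.097×(-2.33304)=-0.22631, 0.058×(-2.84731)=-0.16514, 0.116×(-2.15417)=-0.24988, 0.084×(-2.47694)=-0.20806, 0.116×(-2.15417)=-0.24988, 0.077×(-2.56395)=-0.19742.
Sum = -2.37502, so H' = 2.375.

2.375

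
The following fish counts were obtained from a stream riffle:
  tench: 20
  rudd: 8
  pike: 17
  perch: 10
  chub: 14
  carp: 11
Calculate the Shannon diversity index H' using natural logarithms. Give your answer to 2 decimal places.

Total N = 20+8+17+10+14+11 = 80, so the proportions are 0.25, 0.1, 0.2125, 0.125, 0.175, 0.1375 (working shown to 4 dp, full precision carried).
Each pᵢ ln pᵢ term: 0.25×(-1.3863)=-0.3466, 0.1×(-2.3026)=-0.2303, 0.2125×(-1.5488)=-0.3291, 0.125×(-2.0794)=-0.2599, 0.175×(-1.7430)=-0.3050, 0.1375×(-1.9841)=-0.2728.
Sum = -1.7437, so H' = 1.74.

1.74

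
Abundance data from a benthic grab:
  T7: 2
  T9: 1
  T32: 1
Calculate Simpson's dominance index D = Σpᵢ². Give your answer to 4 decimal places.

Total N = 2+1+1 = 4, so the proportions are 0.5, 0.25, 0.25 (working shown to 6 dp, full precision carried).
D = 0.5² + 0.25² + 0.25² = 0.250000 + 0.062500 + 0.062500 = 0.375000.
To 4 decimal places, D = 0.3750.

0.3750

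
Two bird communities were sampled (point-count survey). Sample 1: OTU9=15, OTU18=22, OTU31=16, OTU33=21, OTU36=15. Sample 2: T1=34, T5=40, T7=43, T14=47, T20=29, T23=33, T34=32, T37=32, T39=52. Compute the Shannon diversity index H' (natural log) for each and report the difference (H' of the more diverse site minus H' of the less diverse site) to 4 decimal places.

Sample 1: N=89, proportions 0.168539, 0.247191, 0.179775, 0.235955, 0.168539, giving H' = 1.594919 (working shown to 6 dp, full precision carried).
Sample 2: N=342, proportions 0.099415, 0.116959, 0.125731, 0.137427, 0.084795, 0.096491, 0.093567, 0.093567, 0.152047, giving H' = 2.178530.
Difference = |1.594919 − 2.178530| = 0.583611, i.e. 0.5836 to 4 decimal places.

0.5836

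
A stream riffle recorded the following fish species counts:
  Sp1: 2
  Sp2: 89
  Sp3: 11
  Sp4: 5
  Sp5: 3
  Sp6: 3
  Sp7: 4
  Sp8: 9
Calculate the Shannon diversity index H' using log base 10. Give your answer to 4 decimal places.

0.4900

Total N = 2+89+11+5+3+3+4+9 = 126, so the proportions are 0.015873, 0.706349, 0.087302, 0.039683, 0.02381, 0.02381, 0.031746, 0.071429 (working shown to 6 dp, full precision carried).
Each pᵢ log₁₀ pᵢ term: 0.015873×(-1.799341)=-0.028561, 0.706349×(-0.150981)=-0.106645, 0.087302×(-1.058978)=-0.092450, 0.039683×(-1.401401)=-0.055611, 0.02381×(-1.623249)=-0.038649, 0.02381×(-1.623249)=-0.038649, 0.031746×(-1.498311)=-0.047565, 0.071429×(-1.146128)=-0.081866.
Sum = -0.489997, so H' = 0.4900.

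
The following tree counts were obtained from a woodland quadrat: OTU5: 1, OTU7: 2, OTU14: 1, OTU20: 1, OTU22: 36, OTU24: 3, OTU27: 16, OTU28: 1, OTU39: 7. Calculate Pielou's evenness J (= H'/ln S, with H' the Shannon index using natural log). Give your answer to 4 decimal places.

Total N = 1+2+1+1+36+3+16+1+7 = 68, so the proportions are 0.014706, 0.029412, 0.014706, 0.014706, 0.529412, 0.044118, 0.235294, 0.014706, 0.102941 (working shown to 6 dp, full precision carried).
H' = −Σ pᵢ ln pᵢ = −((-0.062052) + (-0.103716) + (-0.062052) + (-0.062052) + (-0.336700) + (-0.137687) + (-0.340452) + (-0.062052) + (-0.234047)) = 1.400808.
With S = 9 species, ln S = 2.197225, so J = 1.400808/2.197225 = 0.637535, i.e. 0.6375 to 4 decimal places.

0.6375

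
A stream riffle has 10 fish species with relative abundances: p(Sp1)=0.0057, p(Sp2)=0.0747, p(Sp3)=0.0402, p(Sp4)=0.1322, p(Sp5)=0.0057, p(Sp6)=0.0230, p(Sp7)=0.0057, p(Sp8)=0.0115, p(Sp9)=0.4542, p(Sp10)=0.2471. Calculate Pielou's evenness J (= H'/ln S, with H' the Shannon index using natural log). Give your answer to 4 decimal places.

0.6605

H' = −Σ pᵢ ln pᵢ = −((-0.029454) + (-0.193792) + (-0.129198) + (-0.267499) + (-0.029454) + (-0.086762) + (-0.029454) + (-0.051352) + (-0.358463) + (-0.345436)) = 1.520863 (working shown to 6 dp, full precision carried).
With S = 10 species, ln S = 2.302585, so J = 1.520863/2.302585 = 0.660503, i.e. 0.6605 to 4 decimal places.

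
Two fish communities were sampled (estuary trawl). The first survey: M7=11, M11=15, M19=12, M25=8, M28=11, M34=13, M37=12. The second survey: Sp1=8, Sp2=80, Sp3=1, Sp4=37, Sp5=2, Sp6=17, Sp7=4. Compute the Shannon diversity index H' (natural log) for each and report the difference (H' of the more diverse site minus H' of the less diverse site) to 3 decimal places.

The first survey: N=82, proportions 0.13415, 0.18293, 0.14634, 0.09756, 0.13415, 0.15854, 0.14634, giving H' = 1.93121 (working shown to 5 dp, full precision carried).
The second survey: N=149, proportions 0.05369, 0.53691, 0.00671, 0.24832, 0.01342, 0.11409, 0.02685, giving H' = 1.27309.
Difference = |1.93121 − 1.27309| = 0.65812, i.e. 0.658 to 3 decimal places.

0.658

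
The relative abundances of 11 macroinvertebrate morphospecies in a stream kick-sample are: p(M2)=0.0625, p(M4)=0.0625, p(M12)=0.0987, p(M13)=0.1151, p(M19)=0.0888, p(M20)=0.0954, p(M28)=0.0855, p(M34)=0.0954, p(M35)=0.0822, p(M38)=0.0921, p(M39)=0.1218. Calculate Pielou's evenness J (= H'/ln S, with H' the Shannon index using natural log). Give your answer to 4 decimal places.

0.9921

H' = −Σ pᵢ ln pᵢ = −((-0.173287) + (-0.173287) + (-0.228557) + (-0.248841) + (-0.215018) + (-0.224159) + (-0.210265) + (-0.224159) + (-0.205385) + (-0.219647) + (-0.256435)) = 2.379039 (working shown to 6 dp, full precision carried).
With S = 11 species, ln S = 2.397895, so J = 2.379039/2.397895 = 0.992136, i.e. 0.9921 to 4 decimal places.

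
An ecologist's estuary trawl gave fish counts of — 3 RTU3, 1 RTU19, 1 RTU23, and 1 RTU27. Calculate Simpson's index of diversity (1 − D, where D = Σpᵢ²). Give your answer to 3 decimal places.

0.667

Total N = 3+1+1+1 = 6, so the proportions are 0.5, 0.16667, 0.16667, 0.16667 (working shown to 5 dp, full precision carried).
D = 0.5² + 0.16667² + 0.16667² + 0.16667² = 0.25000 + 0.02778 + 0.02778 + 0.02778 = 0.33333.
So 1 − D = 0.66667, i.e. 0.667 to 3 decimal places.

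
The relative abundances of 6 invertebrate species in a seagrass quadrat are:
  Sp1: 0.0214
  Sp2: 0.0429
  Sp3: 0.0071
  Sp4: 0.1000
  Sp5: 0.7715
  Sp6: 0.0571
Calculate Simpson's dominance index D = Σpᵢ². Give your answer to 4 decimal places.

0.6108

D = 0.0214² + 0.0429² + 0.0071² + 0.1² + 0.7715² + 0.0571² = 0.000458 + 0.001840 + 0.000050 + 0.010000 + 0.595212 + 0.003260 = 0.610821 (working shown to 6 dp, full precision carried).
To 4 decimal places, D = 0.6108.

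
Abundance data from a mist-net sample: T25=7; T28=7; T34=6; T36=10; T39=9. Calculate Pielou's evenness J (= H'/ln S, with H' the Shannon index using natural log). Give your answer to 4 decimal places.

Total N = 7+7+6+10+9 = 39, so the proportions are 0.179487, 0.179487, 0.153846, 0.25641, 0.230769 (working shown to 6 dp, full precision carried).
H' = −Σ pᵢ ln pᵢ = −((-0.308296) + (-0.308296) + (-0.287970) + (-0.348968) + (-0.338385)) = 1.591916.
With S = 5 species, ln S = 1.609438, so J = 1.591916/1.609438 = 0.989113, i.e. 0.9891 to 4 decimal places.

0.9891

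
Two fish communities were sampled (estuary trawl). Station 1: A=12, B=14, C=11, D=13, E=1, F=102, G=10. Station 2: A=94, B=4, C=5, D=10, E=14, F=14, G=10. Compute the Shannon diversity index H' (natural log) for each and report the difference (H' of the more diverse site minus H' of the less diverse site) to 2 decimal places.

Station 1: N=163, proportions 0.0736, 0.0859, 0.0675, 0.0798, 0.0061, 0.6258, 0.0613, giving H' = 1.2823 (working shown to 4 dp, full precision carried).
Station 2: N=151, proportions 0.6225, 0.0265, 0.0331, 0.0662, 0.0927, 0.0927, 0.0662, giving H' = 1.3046.
Difference = |1.2823 − 1.3046| = 0.0223, i.e. 0.02 to 2 decimal places.

0.02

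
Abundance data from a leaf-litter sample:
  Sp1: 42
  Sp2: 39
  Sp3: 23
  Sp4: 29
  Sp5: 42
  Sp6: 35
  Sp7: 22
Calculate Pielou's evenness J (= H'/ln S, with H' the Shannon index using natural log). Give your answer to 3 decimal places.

0.985

Total N = 42+39+23+29+42+35+22 = 232, so the proportions are 0.18103, 0.1681, 0.09914, 0.125, 0.18103, 0.15086, 0.09483 (working shown to 5 dp, full precision carried).
H' = −Σ pᵢ ln pᵢ = −((-0.30940) + (-0.29976) + (-0.22913) + (-0.25993) + (-0.30940) + (-0.28534) + (-0.22338)) = 1.91634.
With S = 7 species, ln S = 1.94591, so J = 1.91634/1.94591 = 0.98481, i.e. 0.985 to 3 decimal places.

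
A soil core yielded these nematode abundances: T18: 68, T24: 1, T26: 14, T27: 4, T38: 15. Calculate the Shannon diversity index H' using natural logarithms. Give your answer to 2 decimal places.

1.00

Total N = 68+1+14+4+15 = 102, so the proportions are 0.6667, 0.0098, 0.1373, 0.0392, 0.1471 (working shown to 4 dp, full precision carried).
Each pᵢ ln pᵢ term: 0.6667×(-0.4055)=-0.2703, 0.0098×(-4.6250)=-0.0453, 0.1373×(-1.9859)=-0.2726, 0.0392×(-3.2387)=-0.1270, 0.1471×(-1.9169)=-0.2819.
Sum = -0.9971, so H' = 1.00.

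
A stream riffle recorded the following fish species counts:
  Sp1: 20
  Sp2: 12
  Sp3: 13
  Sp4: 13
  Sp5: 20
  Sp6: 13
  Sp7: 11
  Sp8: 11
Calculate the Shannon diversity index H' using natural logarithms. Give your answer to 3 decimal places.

Total N = 20+12+13+13+20+13+11+11 = 113, so the proportions are 0.17699, 0.10619, 0.11504, 0.11504, 0.17699, 0.11504, 0.09735, 0.09735 (working shown to 5 dp, full precision carried).
Each pᵢ ln pᵢ term: 0.17699×(-1.73166)=-0.30649, 0.10619×(-2.24248)=-0.23814, 0.11504×(-2.16244)=-0.24878, 0.11504×(-2.16244)=-0.24878, 0.17699×(-1.73166)=-0.30649, 0.11504×(-2.16244)=-0.24878, 0.09735×(-2.32949)=-0.22676, 0.09735×(-2.32949)=-0.22676.
Sum = -2.05097, so H' = 2.051.

2.051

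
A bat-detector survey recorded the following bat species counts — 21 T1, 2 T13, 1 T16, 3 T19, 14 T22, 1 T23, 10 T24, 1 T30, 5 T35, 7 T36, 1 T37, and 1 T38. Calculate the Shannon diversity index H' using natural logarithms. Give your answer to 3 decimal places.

Total N = 21+2+1+3+14+1+10+1+5+7+1+1 = 67, so the proportions are 0.31343, 0.02985, 0.01493, 0.04478, 0.20896, 0.01493, 0.14925, 0.01493, 0.07463, 0.10448, 0.01493, 0.01493 (working shown to 5 dp, full precision carried).
Each pᵢ ln pᵢ term: 0.31343×(-1.16017)=-0.36364, 0.02985×(-3.51155)=-0.10482, 0.01493×(-4.20469)=-0.06276, 0.04478×(-3.10608)=-0.13908, 0.20896×(-1.56564)=-0.32715, 0.01493×(-4.20469)=-0.06276, 0.14925×(-1.90211)=-0.28390, 0.01493×(-4.20469)=-0.06276, 0.07463×(-2.59525)=-0.19368, 0.10448×(-2.25878)=-0.23599, 0.01493×(-4.20469)=-0.06276, 0.01493×(-4.20469)=-0.06276.
Sum = -1.96203, so H' = 1.962.

1.962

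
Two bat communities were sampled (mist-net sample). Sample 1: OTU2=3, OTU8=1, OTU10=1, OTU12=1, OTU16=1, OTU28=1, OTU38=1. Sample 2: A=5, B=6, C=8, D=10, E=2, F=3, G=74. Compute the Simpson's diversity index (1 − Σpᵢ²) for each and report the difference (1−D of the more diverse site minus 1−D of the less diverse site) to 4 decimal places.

0.3047

Sample 1: N=9, proportions 0.333333, 0.111111, 0.111111, 0.111111, 0.111111, 0.111111, 0.111111, giving 1−D = 0.814815 (working shown to 6 dp, full precision carried).
Sample 2: N=108, proportions 0.046296, 0.055556, 0.074074, 0.092593, 0.018519, 0.027778, 0.685185, giving 1−D = 0.510117.
Difference = |0.814815 − 0.510117| = 0.304698, i.e. 0.3047 to 4 decimal places.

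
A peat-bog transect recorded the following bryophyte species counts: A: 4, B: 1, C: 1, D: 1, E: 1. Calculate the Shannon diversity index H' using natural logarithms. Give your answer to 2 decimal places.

Total N = 4+1+1+1+1 = 8, so the proportions are 0.5, 0.125, 0.125, 0.125, 0.125 (working shown to 4 dp, full precision carried).
Each pᵢ ln pᵢ term: 0.5×(-0.6931)=-0.3466, 0.125×(-2.0794)=-0.2599, 0.125×(-2.0794)=-0.2599, 0.125×(-2.0794)=-0.2599, 0.125×(-2.0794)=-0.2599.
Sum = -1.3863, so H' = 1.39.

1.39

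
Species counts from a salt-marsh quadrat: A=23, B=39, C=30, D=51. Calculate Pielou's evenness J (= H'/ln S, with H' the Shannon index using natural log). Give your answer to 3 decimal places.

Total N = 23+39+30+51 = 143, so the proportions are 0.16084, 0.27273, 0.20979, 0.35664 (working shown to 5 dp, full precision carried).
H' = −Σ pᵢ ln pᵢ = −((-0.29391) + (-0.35435) + (-0.32762) + (-0.36771)) = 1.34358.
With S = 4 species, ln S = 1.38629, so J = 1.34358/1.38629 = 0.96919, i.e. 0.969 to 3 decimal places.

0.969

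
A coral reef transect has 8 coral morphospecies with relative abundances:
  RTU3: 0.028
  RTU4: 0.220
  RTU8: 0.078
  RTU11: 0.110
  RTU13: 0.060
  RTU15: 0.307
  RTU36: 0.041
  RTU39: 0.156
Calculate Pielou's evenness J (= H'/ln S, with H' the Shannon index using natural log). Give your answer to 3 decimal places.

0.879

H' = −Σ pᵢ ln pᵢ = −((-0.10012) + (-0.33311) + (-0.19898) + (-0.24280) + (-0.16880) + (-0.36254) + (-0.13096) + (-0.28983)) = 1.82714 (working shown to 5 dp, full precision carried).
With S = 8 species, ln S = 2.07944, so J = 1.82714/2.07944 = 0.87867, i.e. 0.879 to 3 decimal places.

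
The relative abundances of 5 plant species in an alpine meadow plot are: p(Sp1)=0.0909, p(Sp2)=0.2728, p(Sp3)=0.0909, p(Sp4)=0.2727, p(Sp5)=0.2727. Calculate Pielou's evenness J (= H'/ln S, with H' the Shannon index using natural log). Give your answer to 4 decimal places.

H' = −Σ pᵢ ln pᵢ = −((-0.217978) + (-0.354372) + (-0.217978) + (-0.354342) + (-0.354342)) = 1.499011 (working shown to 6 dp, full precision carried).
With S = 5 species, ln S = 1.609438, so J = 1.499011/1.609438 = 0.931388, i.e. 0.9314 to 4 decimal places.

0.9314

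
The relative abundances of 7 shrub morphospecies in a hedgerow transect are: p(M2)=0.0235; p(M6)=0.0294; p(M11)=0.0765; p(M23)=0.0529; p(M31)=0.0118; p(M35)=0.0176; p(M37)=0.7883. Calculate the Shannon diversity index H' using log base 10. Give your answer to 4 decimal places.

Each pᵢ log₁₀ pᵢ term (working shown to 6 dp, full precision carried): 0.0235×(-1.628932)=-0.038280, 0.0294×(-1.531653)=-0.045031, 0.0765×(-1.116339)=-0.085400, 0.0529×(-1.276544)=-0.067529, 0.0118×(-1.928118)=-0.022752, 0.0176×(-1.754487)=-0.030879, 0.7883×(-0.103308)=-0.081438.
Sum = -0.371308, so H' = 0.3713.

0.3713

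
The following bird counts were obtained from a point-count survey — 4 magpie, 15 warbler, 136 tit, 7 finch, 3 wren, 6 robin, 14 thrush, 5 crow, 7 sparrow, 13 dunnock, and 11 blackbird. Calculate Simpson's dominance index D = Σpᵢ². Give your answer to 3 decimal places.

Total N = 4+15+136+7+3+6+14+5+7+13+11 = 221, so the proportions are 0.0181, 0.06787, 0.61538, 0.03167, 0.01357, 0.02715, 0.06335, 0.02262, 0.03167, 0.05882, 0.04977 (working shown to 5 dp, full precision carried).
D = 0.0181² + 0.06787² + 0.61538² + 0.03167² + 0.01357² + 0.02715² + 0.06335² + 0.02262² + 0.03167² + 0.05882² + 0.04977² = 0.00033 + 0.00461 + 0.37870 + 0.00100 + 0.00018 + 0.00074 + 0.00401 + 0.00051 + 0.00100 + 0.00346 + 0.00248 = 0.39702.
To 3 decimal places, D = 0.397.

0.397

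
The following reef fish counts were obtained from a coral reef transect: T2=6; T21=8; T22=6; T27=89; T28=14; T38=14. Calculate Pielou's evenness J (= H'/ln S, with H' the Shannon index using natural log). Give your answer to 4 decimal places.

Total N = 6+8+6+89+14+14 = 137, so the proportions are 0.043796, 0.058394, 0.043796, 0.649635, 0.10219, 0.10219 (working shown to 6 dp, full precision carried).
H' = −Σ pᵢ ln pᵢ = −((-0.137002) + (-0.165871) + (-0.137002) + (-0.280217) + (-0.233087) + (-0.233087)) = 1.186266.
With S = 6 species, ln S = 1.791759, so J = 1.186266/1.791759 = 0.662068, i.e. 0.6621 to 4 decimal places.

0.6621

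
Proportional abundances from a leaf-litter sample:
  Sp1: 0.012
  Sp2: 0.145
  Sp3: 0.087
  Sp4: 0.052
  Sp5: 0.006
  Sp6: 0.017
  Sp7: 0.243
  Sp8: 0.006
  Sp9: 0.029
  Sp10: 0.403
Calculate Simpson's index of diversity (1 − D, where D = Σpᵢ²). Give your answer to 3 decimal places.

D = 0.012² + 0.145² + 0.087² + 0.052² + 0.006² + 0.017² + 0.243² + 0.006² + 0.029² + 0.403² = 0.00014 + 0.02102 + 0.00757 + 0.00270 + 0.00004 + 0.00029 + 0.05905 + 0.00004 + 0.00084 + 0.16241 = 0.25410 (working shown to 5 dp, full precision carried).
So 1 − D = 0.74590, i.e. 0.746 to 3 decimal places.

0.746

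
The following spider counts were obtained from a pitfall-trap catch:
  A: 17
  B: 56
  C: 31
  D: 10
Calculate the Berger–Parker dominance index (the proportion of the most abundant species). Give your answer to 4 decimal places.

0.4912

Total N = 17+56+31+10 = 114, so the proportions are 0.149123, 0.491228, 0.27193, 0.087719 (working shown to 6 dp, full precision carried).
The largest proportion is 0.491228, i.e. d = 0.4912 to 4 decimal places.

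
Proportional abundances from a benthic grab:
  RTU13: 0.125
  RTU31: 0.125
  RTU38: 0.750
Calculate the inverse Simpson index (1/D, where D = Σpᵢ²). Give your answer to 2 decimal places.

1.68

D = 0.125² + 0.125² + 0.75² = 0.01562 + 0.01562 + 0.56250 = 0.59375 (working shown to 5 dp, full precision carried).
So 1/D = 1.6842, i.e. 1.68 to 2 decimal places.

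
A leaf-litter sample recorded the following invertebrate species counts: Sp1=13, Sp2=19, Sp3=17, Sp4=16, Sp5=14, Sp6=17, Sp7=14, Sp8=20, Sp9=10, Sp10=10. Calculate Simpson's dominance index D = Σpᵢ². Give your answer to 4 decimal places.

0.1047

Total N = 13+19+17+16+14+17+14+20+10+10 = 150, so the proportions are 0.086667, 0.126667, 0.113333, 0.106667, 0.093333, 0.113333, 0.093333, 0.133333, 0.066667, 0.066667 (working shown to 6 dp, full precision carried).
D = 0.086667² + 0.126667² + 0.113333² + 0.106667² + 0.093333² + 0.113333² + 0.093333² + 0.133333² + 0.066667² + 0.066667² = 0.007511 + 0.016044 + 0.012844 + 0.011378 + 0.008711 + 0.012844 + 0.008711 + 0.017778 + 0.004444 + 0.004444 = 0.104711.
To 4 decimal places, D = 0.1047.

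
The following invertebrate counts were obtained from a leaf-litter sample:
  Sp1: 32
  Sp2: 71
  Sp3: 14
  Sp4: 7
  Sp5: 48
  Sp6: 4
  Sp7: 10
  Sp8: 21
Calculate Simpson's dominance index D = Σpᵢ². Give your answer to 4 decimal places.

Total N = 32+71+14+7+48+4+10+21 = 207, so the proportions are 0.154589, 0.342995, 0.067633, 0.033816, 0.231884, 0.019324, 0.048309, 0.101449 (working shown to 6 dp, full precision carried).
D = 0.154589² + 0.342995² + 0.067633² + 0.033816² + 0.231884² + 0.019324² + 0.048309² + 0.101449² = 0.023898 + 0.117646 + 0.004574 + 0.001144 + 0.053770 + 0.000373 + 0.002334 + 0.010292 = 0.214031.
To 4 decimal places, D = 0.2140.

0.2140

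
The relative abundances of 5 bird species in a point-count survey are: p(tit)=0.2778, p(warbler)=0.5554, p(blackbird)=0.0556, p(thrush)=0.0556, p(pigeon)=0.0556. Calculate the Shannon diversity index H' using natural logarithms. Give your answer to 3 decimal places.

1.164

Each pᵢ ln pᵢ term (working shown to 5 dp, full precision carried): 0.2778×(-1.28085)=-0.35582, 0.5554×(-0.58807)=-0.32661, 0.0556×(-2.88957)=-0.16066, 0.0556×(-2.88957)=-0.16066, 0.0556×(-2.88957)=-0.16066.
Sum = -1.16441, so H' = 1.164.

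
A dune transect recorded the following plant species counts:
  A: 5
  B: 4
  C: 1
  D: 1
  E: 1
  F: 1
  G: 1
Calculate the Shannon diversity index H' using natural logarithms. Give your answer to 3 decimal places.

1.668

Total N = 5+4+1+1+1+1+1 = 14, so the proportions are 0.35714, 0.28571, 0.07143, 0.07143, 0.07143, 0.07143, 0.07143 (working shown to 5 dp, full precision carried).
Each pᵢ ln pᵢ term: 0.35714×(-1.02962)=-0.36772, 0.28571×(-1.25276)=-0.35793, 0.07143×(-2.63906)=-0.18850, 0.07143×(-2.63906)=-0.18850, 0.07143×(-2.63906)=-0.18850, 0.07143×(-2.63906)=-0.18850, 0.07143×(-2.63906)=-0.18850.
Sum = -1.66817, so H' = 1.668.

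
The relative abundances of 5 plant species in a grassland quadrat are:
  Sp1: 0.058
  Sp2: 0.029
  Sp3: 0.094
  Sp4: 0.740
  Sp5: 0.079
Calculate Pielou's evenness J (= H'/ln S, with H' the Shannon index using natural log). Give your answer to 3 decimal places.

H' = −Σ pᵢ ln pᵢ = −((-0.16514) + (-0.10267) + (-0.22226) + (-0.22282) + (-0.20053)) = 0.91342 (working shown to 5 dp, full precision carried).
With S = 5 species, ln S = 1.60944, so J = 0.91342/1.60944 = 0.56754, i.e. 0.568 to 3 decimal places.

0.568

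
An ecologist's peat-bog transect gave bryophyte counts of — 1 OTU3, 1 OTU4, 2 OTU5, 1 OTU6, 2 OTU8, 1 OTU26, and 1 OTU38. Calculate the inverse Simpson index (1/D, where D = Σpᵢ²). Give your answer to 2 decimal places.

Total N = 1+1+2+1+2+1+1 = 9, so the proportions are 0.111111, 0.111111, 0.222222, 0.111111, 0.222222, 0.111111, 0.111111 (working shown to 6 dp, full precision carried).
D = 0.111111² + 0.111111² + 0.222222² + 0.111111² + 0.222222² + 0.111111² + 0.111111² = 0.012346 + 0.012346 + 0.049383 + 0.012346 + 0.049383 + 0.012346 + 0.012346 = 0.160494.
So 1/D = 6.2308, i.e. 6.23 to 2 decimal places.

6.23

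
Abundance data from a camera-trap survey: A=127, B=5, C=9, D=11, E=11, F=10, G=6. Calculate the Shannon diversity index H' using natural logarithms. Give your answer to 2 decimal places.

1.11

Total N = 127+5+9+11+11+10+6 = 179, so the proportions are 0.7095, 0.0279, 0.0503, 0.0615, 0.0615, 0.0559, 0.0335 (working shown to 4 dp, full precision carried).
Each pᵢ ln pᵢ term: 0.7095×(-0.3432)=-0.2435, 0.0279×(-3.5779)=-0.0999, 0.0503×(-2.9902)=-0.1503, 0.0615×(-2.7895)=-0.1714, 0.0615×(-2.7895)=-0.1714, 0.0559×(-2.8848)=-0.1612, 0.0335×(-3.3956)=-0.1138.
Sum = -1.1116, so H' = 1.11.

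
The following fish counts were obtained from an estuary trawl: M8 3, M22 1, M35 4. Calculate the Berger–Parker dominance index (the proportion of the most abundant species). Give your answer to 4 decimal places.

Total N = 3+1+4 = 8, so the proportions are 0.375, 0.125, 0.5 (working shown to 6 dp, full precision carried).
The largest proportion is 0.5, i.e. d = 0.5000 to 4 decimal places.

0.5000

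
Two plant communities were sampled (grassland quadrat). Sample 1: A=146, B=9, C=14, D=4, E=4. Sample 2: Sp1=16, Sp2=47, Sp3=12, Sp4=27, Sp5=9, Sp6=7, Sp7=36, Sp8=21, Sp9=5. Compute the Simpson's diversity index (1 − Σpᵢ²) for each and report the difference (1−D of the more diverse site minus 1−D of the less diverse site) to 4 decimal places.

0.5288

Sample 1: N=177, proportions 0.824859, 0.050847, 0.079096, 0.022599, 0.022599, giving 1−D = 0.309745 (working shown to 6 dp, full precision carried).
Sample 2: N=180, proportions 0.088889, 0.261111, 0.066667, 0.15, 0.05, 0.038889, 0.2, 0.116667, 0.027778, giving 1−D = 0.838580.
Difference = |0.309745 − 0.838580| = 0.528835, i.e. 0.5288 to 4 decimal places.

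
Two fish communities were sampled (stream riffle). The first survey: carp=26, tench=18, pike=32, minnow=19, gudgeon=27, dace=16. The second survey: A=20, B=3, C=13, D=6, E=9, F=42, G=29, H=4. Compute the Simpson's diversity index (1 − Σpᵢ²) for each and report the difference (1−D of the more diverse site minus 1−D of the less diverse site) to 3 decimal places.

0.032

The first survey: N=138, proportions 0.18841, 0.13043, 0.23188, 0.13768, 0.19565, 0.11594, giving 1−D = 0.82304 (working shown to 5 dp, full precision carried).
The second survey: N=126, proportions 0.15873, 0.02381, 0.10317, 0.04762, 0.07143, 0.33333, 0.23016, 0.03175, giving 1−D = 0.79113.
Difference = |0.82304 − 0.79113| = 0.03191, i.e. 0.032 to 3 decimal places.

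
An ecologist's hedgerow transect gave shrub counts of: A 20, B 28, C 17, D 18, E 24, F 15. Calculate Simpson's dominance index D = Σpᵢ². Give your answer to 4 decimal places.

0.1745

Total N = 20+28+17+18+24+15 = 122, so the proportions are 0.1639344, 0.2295082, 0.1393443, 0.147541, 0.1967213, 0.1229508 (working shown to 7 dp, full precision carried).
D = 0.1639344² + 0.2295082² + 0.1393443² + 0.147541² + 0.1967213² + 0.1229508² = 0.0268745 + 0.0526740 + 0.0194168 + 0.0217683 + 0.0386993 + 0.0151169 = 0.1745499.
To 4 decimal places, D = 0.1745.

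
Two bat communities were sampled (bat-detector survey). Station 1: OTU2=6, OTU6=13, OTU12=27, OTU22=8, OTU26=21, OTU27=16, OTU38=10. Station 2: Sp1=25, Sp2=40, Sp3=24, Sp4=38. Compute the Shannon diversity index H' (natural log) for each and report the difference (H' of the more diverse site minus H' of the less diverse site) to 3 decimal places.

0.473

Station 1: N=101, proportions 0.05941, 0.12871, 0.26733, 0.07921, 0.20792, 0.15842, 0.09901, giving H' = 1.83254 (working shown to 5 dp, full precision carried).
Station 2: N=127, proportions 0.19685, 0.31496, 0.18898, 0.29921, giving H' = 1.35971.
Difference = |1.83254 − 1.35971| = 0.47283, i.e. 0.473 to 3 decimal places.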